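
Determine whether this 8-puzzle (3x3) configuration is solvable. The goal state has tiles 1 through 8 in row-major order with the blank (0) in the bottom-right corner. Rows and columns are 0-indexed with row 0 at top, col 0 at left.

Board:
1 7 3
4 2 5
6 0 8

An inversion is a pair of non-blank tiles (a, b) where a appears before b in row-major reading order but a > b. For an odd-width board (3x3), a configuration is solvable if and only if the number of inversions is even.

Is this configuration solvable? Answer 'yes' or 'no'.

Inversions (pairs i<j in row-major order where tile[i] > tile[j] > 0): 7
7 is odd, so the puzzle is not solvable.

Answer: no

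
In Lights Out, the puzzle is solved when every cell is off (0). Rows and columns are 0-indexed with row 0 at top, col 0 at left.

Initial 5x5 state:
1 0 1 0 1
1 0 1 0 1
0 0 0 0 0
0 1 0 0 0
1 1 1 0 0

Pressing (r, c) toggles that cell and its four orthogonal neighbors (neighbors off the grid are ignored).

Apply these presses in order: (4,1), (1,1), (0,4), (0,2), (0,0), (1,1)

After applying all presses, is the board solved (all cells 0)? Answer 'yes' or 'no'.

Answer: yes

Derivation:
After press 1 at (4,1):
1 0 1 0 1
1 0 1 0 1
0 0 0 0 0
0 0 0 0 0
0 0 0 0 0

After press 2 at (1,1):
1 1 1 0 1
0 1 0 0 1
0 1 0 0 0
0 0 0 0 0
0 0 0 0 0

After press 3 at (0,4):
1 1 1 1 0
0 1 0 0 0
0 1 0 0 0
0 0 0 0 0
0 0 0 0 0

After press 4 at (0,2):
1 0 0 0 0
0 1 1 0 0
0 1 0 0 0
0 0 0 0 0
0 0 0 0 0

After press 5 at (0,0):
0 1 0 0 0
1 1 1 0 0
0 1 0 0 0
0 0 0 0 0
0 0 0 0 0

After press 6 at (1,1):
0 0 0 0 0
0 0 0 0 0
0 0 0 0 0
0 0 0 0 0
0 0 0 0 0

Lights still on: 0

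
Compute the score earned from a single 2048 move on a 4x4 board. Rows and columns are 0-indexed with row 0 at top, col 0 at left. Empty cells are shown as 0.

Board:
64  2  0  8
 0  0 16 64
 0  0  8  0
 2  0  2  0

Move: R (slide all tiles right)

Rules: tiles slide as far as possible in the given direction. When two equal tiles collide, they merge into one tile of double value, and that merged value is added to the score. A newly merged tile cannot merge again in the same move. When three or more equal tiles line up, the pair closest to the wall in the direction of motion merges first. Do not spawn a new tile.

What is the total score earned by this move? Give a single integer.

Answer: 4

Derivation:
Slide right:
row 0: [64, 2, 0, 8] -> [0, 64, 2, 8]  score +0 (running 0)
row 1: [0, 0, 16, 64] -> [0, 0, 16, 64]  score +0 (running 0)
row 2: [0, 0, 8, 0] -> [0, 0, 0, 8]  score +0 (running 0)
row 3: [2, 0, 2, 0] -> [0, 0, 0, 4]  score +4 (running 4)
Board after move:
 0 64  2  8
 0  0 16 64
 0  0  0  8
 0  0  0  4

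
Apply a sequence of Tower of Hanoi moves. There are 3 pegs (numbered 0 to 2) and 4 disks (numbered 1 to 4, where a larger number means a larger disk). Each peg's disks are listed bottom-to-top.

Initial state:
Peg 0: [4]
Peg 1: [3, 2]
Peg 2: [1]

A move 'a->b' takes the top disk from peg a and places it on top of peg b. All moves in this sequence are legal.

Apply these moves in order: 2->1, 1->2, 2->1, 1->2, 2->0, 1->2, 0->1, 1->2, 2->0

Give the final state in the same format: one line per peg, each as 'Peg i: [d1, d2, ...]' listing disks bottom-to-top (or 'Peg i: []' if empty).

Answer: Peg 0: [4, 1]
Peg 1: [3]
Peg 2: [2]

Derivation:
After move 1 (2->1):
Peg 0: [4]
Peg 1: [3, 2, 1]
Peg 2: []

After move 2 (1->2):
Peg 0: [4]
Peg 1: [3, 2]
Peg 2: [1]

After move 3 (2->1):
Peg 0: [4]
Peg 1: [3, 2, 1]
Peg 2: []

After move 4 (1->2):
Peg 0: [4]
Peg 1: [3, 2]
Peg 2: [1]

After move 5 (2->0):
Peg 0: [4, 1]
Peg 1: [3, 2]
Peg 2: []

After move 6 (1->2):
Peg 0: [4, 1]
Peg 1: [3]
Peg 2: [2]

After move 7 (0->1):
Peg 0: [4]
Peg 1: [3, 1]
Peg 2: [2]

After move 8 (1->2):
Peg 0: [4]
Peg 1: [3]
Peg 2: [2, 1]

After move 9 (2->0):
Peg 0: [4, 1]
Peg 1: [3]
Peg 2: [2]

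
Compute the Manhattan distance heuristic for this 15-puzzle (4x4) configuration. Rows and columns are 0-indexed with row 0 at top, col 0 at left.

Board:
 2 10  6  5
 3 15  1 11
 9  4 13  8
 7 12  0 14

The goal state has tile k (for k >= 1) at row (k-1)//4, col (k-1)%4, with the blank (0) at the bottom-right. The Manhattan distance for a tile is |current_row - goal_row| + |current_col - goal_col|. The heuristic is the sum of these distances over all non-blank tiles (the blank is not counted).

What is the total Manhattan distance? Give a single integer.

Answer: 37

Derivation:
Tile 2: at (0,0), goal (0,1), distance |0-0|+|0-1| = 1
Tile 10: at (0,1), goal (2,1), distance |0-2|+|1-1| = 2
Tile 6: at (0,2), goal (1,1), distance |0-1|+|2-1| = 2
Tile 5: at (0,3), goal (1,0), distance |0-1|+|3-0| = 4
Tile 3: at (1,0), goal (0,2), distance |1-0|+|0-2| = 3
Tile 15: at (1,1), goal (3,2), distance |1-3|+|1-2| = 3
Tile 1: at (1,2), goal (0,0), distance |1-0|+|2-0| = 3
Tile 11: at (1,3), goal (2,2), distance |1-2|+|3-2| = 2
Tile 9: at (2,0), goal (2,0), distance |2-2|+|0-0| = 0
Tile 4: at (2,1), goal (0,3), distance |2-0|+|1-3| = 4
Tile 13: at (2,2), goal (3,0), distance |2-3|+|2-0| = 3
Tile 8: at (2,3), goal (1,3), distance |2-1|+|3-3| = 1
Tile 7: at (3,0), goal (1,2), distance |3-1|+|0-2| = 4
Tile 12: at (3,1), goal (2,3), distance |3-2|+|1-3| = 3
Tile 14: at (3,3), goal (3,1), distance |3-3|+|3-1| = 2
Sum: 1 + 2 + 2 + 4 + 3 + 3 + 3 + 2 + 0 + 4 + 3 + 1 + 4 + 3 + 2 = 37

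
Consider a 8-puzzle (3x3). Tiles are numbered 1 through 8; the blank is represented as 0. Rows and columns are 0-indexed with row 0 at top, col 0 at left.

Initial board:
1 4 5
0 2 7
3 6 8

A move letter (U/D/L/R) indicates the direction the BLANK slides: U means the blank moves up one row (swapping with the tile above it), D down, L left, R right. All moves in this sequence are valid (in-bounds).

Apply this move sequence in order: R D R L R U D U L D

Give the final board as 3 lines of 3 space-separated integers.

After move 1 (R):
1 4 5
2 0 7
3 6 8

After move 2 (D):
1 4 5
2 6 7
3 0 8

After move 3 (R):
1 4 5
2 6 7
3 8 0

After move 4 (L):
1 4 5
2 6 7
3 0 8

After move 5 (R):
1 4 5
2 6 7
3 8 0

After move 6 (U):
1 4 5
2 6 0
3 8 7

After move 7 (D):
1 4 5
2 6 7
3 8 0

After move 8 (U):
1 4 5
2 6 0
3 8 7

After move 9 (L):
1 4 5
2 0 6
3 8 7

After move 10 (D):
1 4 5
2 8 6
3 0 7

Answer: 1 4 5
2 8 6
3 0 7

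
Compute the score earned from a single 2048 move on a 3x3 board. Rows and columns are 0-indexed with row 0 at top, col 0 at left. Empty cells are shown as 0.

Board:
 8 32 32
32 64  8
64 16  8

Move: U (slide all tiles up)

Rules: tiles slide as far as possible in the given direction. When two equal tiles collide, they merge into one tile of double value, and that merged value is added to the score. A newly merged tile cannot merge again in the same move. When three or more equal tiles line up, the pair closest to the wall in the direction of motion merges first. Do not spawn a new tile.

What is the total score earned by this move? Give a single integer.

Answer: 16

Derivation:
Slide up:
col 0: [8, 32, 64] -> [8, 32, 64]  score +0 (running 0)
col 1: [32, 64, 16] -> [32, 64, 16]  score +0 (running 0)
col 2: [32, 8, 8] -> [32, 16, 0]  score +16 (running 16)
Board after move:
 8 32 32
32 64 16
64 16  0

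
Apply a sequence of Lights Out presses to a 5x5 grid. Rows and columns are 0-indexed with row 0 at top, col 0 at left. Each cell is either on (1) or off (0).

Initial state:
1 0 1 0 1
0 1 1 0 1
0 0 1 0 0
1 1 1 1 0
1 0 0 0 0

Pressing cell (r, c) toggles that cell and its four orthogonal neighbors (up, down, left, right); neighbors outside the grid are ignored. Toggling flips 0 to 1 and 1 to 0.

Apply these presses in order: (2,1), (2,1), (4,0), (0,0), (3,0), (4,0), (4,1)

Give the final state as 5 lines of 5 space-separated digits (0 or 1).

Answer: 0 1 1 0 1
1 1 1 0 1
1 0 1 0 0
0 1 1 1 0
1 1 1 0 0

Derivation:
After press 1 at (2,1):
1 0 1 0 1
0 0 1 0 1
1 1 0 0 0
1 0 1 1 0
1 0 0 0 0

After press 2 at (2,1):
1 0 1 0 1
0 1 1 0 1
0 0 1 0 0
1 1 1 1 0
1 0 0 0 0

After press 3 at (4,0):
1 0 1 0 1
0 1 1 0 1
0 0 1 0 0
0 1 1 1 0
0 1 0 0 0

After press 4 at (0,0):
0 1 1 0 1
1 1 1 0 1
0 0 1 0 0
0 1 1 1 0
0 1 0 0 0

After press 5 at (3,0):
0 1 1 0 1
1 1 1 0 1
1 0 1 0 0
1 0 1 1 0
1 1 0 0 0

After press 6 at (4,0):
0 1 1 0 1
1 1 1 0 1
1 0 1 0 0
0 0 1 1 0
0 0 0 0 0

After press 7 at (4,1):
0 1 1 0 1
1 1 1 0 1
1 0 1 0 0
0 1 1 1 0
1 1 1 0 0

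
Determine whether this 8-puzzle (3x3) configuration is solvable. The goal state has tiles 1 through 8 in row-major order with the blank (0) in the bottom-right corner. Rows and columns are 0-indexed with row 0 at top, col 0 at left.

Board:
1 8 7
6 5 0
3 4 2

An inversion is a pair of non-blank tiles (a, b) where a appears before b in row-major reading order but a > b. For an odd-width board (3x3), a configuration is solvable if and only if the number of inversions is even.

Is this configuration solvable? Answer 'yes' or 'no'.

Answer: yes

Derivation:
Inversions (pairs i<j in row-major order where tile[i] > tile[j] > 0): 20
20 is even, so the puzzle is solvable.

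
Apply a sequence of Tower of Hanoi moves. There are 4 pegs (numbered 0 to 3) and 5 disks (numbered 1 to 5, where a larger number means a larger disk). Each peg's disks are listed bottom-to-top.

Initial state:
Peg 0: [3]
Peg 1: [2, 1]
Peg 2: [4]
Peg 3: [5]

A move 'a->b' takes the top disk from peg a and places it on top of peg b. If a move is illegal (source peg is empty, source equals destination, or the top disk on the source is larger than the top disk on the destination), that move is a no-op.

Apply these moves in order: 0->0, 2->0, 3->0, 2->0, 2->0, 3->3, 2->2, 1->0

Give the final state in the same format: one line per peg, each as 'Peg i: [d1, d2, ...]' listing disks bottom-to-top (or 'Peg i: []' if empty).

After move 1 (0->0):
Peg 0: [3]
Peg 1: [2, 1]
Peg 2: [4]
Peg 3: [5]

After move 2 (2->0):
Peg 0: [3]
Peg 1: [2, 1]
Peg 2: [4]
Peg 3: [5]

After move 3 (3->0):
Peg 0: [3]
Peg 1: [2, 1]
Peg 2: [4]
Peg 3: [5]

After move 4 (2->0):
Peg 0: [3]
Peg 1: [2, 1]
Peg 2: [4]
Peg 3: [5]

After move 5 (2->0):
Peg 0: [3]
Peg 1: [2, 1]
Peg 2: [4]
Peg 3: [5]

After move 6 (3->3):
Peg 0: [3]
Peg 1: [2, 1]
Peg 2: [4]
Peg 3: [5]

After move 7 (2->2):
Peg 0: [3]
Peg 1: [2, 1]
Peg 2: [4]
Peg 3: [5]

After move 8 (1->0):
Peg 0: [3, 1]
Peg 1: [2]
Peg 2: [4]
Peg 3: [5]

Answer: Peg 0: [3, 1]
Peg 1: [2]
Peg 2: [4]
Peg 3: [5]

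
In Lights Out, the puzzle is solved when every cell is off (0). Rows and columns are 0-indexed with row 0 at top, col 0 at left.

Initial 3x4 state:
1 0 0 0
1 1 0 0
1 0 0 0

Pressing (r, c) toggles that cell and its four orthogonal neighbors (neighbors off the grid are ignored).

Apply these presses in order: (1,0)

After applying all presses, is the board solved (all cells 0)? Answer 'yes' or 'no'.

Answer: yes

Derivation:
After press 1 at (1,0):
0 0 0 0
0 0 0 0
0 0 0 0

Lights still on: 0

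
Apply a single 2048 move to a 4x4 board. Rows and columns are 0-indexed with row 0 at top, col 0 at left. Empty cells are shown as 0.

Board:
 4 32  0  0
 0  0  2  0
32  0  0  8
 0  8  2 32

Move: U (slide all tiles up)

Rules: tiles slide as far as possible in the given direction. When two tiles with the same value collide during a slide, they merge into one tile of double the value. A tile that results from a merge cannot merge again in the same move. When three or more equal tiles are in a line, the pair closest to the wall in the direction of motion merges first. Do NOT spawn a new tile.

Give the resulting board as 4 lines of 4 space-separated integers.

Slide up:
col 0: [4, 0, 32, 0] -> [4, 32, 0, 0]
col 1: [32, 0, 0, 8] -> [32, 8, 0, 0]
col 2: [0, 2, 0, 2] -> [4, 0, 0, 0]
col 3: [0, 0, 8, 32] -> [8, 32, 0, 0]

Answer:  4 32  4  8
32  8  0 32
 0  0  0  0
 0  0  0  0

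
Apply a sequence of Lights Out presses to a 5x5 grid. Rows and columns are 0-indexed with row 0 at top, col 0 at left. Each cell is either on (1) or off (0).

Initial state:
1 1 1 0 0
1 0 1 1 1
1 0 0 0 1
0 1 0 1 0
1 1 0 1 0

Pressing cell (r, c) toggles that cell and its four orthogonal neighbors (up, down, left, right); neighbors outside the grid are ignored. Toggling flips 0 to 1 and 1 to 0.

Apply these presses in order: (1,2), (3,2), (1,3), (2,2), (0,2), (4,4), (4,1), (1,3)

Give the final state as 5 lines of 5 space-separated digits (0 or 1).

Answer: 1 0 1 1 0
1 1 0 0 1
1 1 1 1 1
0 1 0 0 1
0 0 0 0 1

Derivation:
After press 1 at (1,2):
1 1 0 0 0
1 1 0 0 1
1 0 1 0 1
0 1 0 1 0
1 1 0 1 0

After press 2 at (3,2):
1 1 0 0 0
1 1 0 0 1
1 0 0 0 1
0 0 1 0 0
1 1 1 1 0

After press 3 at (1,3):
1 1 0 1 0
1 1 1 1 0
1 0 0 1 1
0 0 1 0 0
1 1 1 1 0

After press 4 at (2,2):
1 1 0 1 0
1 1 0 1 0
1 1 1 0 1
0 0 0 0 0
1 1 1 1 0

After press 5 at (0,2):
1 0 1 0 0
1 1 1 1 0
1 1 1 0 1
0 0 0 0 0
1 1 1 1 0

After press 6 at (4,4):
1 0 1 0 0
1 1 1 1 0
1 1 1 0 1
0 0 0 0 1
1 1 1 0 1

After press 7 at (4,1):
1 0 1 0 0
1 1 1 1 0
1 1 1 0 1
0 1 0 0 1
0 0 0 0 1

After press 8 at (1,3):
1 0 1 1 0
1 1 0 0 1
1 1 1 1 1
0 1 0 0 1
0 0 0 0 1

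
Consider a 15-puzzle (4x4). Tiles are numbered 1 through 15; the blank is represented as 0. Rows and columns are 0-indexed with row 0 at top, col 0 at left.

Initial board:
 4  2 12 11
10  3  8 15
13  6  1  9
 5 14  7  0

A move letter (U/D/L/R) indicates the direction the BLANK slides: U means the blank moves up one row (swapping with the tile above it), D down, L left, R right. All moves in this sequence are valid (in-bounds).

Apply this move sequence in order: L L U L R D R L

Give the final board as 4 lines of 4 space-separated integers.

After move 1 (L):
 4  2 12 11
10  3  8 15
13  6  1  9
 5 14  0  7

After move 2 (L):
 4  2 12 11
10  3  8 15
13  6  1  9
 5  0 14  7

After move 3 (U):
 4  2 12 11
10  3  8 15
13  0  1  9
 5  6 14  7

After move 4 (L):
 4  2 12 11
10  3  8 15
 0 13  1  9
 5  6 14  7

After move 5 (R):
 4  2 12 11
10  3  8 15
13  0  1  9
 5  6 14  7

After move 6 (D):
 4  2 12 11
10  3  8 15
13  6  1  9
 5  0 14  7

After move 7 (R):
 4  2 12 11
10  3  8 15
13  6  1  9
 5 14  0  7

After move 8 (L):
 4  2 12 11
10  3  8 15
13  6  1  9
 5  0 14  7

Answer:  4  2 12 11
10  3  8 15
13  6  1  9
 5  0 14  7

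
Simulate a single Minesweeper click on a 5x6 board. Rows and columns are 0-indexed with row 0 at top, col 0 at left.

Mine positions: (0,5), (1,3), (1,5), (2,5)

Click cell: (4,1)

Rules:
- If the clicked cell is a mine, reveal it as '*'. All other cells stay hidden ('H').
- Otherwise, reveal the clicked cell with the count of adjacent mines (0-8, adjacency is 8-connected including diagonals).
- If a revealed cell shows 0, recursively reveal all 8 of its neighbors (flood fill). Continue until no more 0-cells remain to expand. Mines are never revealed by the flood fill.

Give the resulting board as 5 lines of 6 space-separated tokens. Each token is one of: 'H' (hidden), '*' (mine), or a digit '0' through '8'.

0 0 1 H H H
0 0 1 H H H
0 0 1 1 3 H
0 0 0 0 1 1
0 0 0 0 0 0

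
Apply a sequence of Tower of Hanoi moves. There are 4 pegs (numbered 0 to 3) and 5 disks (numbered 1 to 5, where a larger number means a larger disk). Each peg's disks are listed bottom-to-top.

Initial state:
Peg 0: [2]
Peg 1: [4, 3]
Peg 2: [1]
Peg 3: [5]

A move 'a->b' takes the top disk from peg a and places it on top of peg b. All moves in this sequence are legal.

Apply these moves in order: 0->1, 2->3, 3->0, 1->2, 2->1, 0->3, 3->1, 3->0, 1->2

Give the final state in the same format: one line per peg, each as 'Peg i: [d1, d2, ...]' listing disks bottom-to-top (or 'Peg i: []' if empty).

Answer: Peg 0: [5]
Peg 1: [4, 3, 2]
Peg 2: [1]
Peg 3: []

Derivation:
After move 1 (0->1):
Peg 0: []
Peg 1: [4, 3, 2]
Peg 2: [1]
Peg 3: [5]

After move 2 (2->3):
Peg 0: []
Peg 1: [4, 3, 2]
Peg 2: []
Peg 3: [5, 1]

After move 3 (3->0):
Peg 0: [1]
Peg 1: [4, 3, 2]
Peg 2: []
Peg 3: [5]

After move 4 (1->2):
Peg 0: [1]
Peg 1: [4, 3]
Peg 2: [2]
Peg 3: [5]

After move 5 (2->1):
Peg 0: [1]
Peg 1: [4, 3, 2]
Peg 2: []
Peg 3: [5]

After move 6 (0->3):
Peg 0: []
Peg 1: [4, 3, 2]
Peg 2: []
Peg 3: [5, 1]

After move 7 (3->1):
Peg 0: []
Peg 1: [4, 3, 2, 1]
Peg 2: []
Peg 3: [5]

After move 8 (3->0):
Peg 0: [5]
Peg 1: [4, 3, 2, 1]
Peg 2: []
Peg 3: []

After move 9 (1->2):
Peg 0: [5]
Peg 1: [4, 3, 2]
Peg 2: [1]
Peg 3: []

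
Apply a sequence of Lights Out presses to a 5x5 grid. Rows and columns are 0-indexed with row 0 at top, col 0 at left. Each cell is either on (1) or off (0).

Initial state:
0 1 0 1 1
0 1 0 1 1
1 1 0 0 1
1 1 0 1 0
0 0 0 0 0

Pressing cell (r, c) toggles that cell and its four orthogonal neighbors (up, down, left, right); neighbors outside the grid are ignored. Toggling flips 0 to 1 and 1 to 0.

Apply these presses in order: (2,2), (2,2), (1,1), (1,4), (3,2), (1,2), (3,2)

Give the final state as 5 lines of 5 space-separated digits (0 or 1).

After press 1 at (2,2):
0 1 0 1 1
0 1 1 1 1
1 0 1 1 1
1 1 1 1 0
0 0 0 0 0

After press 2 at (2,2):
0 1 0 1 1
0 1 0 1 1
1 1 0 0 1
1 1 0 1 0
0 0 0 0 0

After press 3 at (1,1):
0 0 0 1 1
1 0 1 1 1
1 0 0 0 1
1 1 0 1 0
0 0 0 0 0

After press 4 at (1,4):
0 0 0 1 0
1 0 1 0 0
1 0 0 0 0
1 1 0 1 0
0 0 0 0 0

After press 5 at (3,2):
0 0 0 1 0
1 0 1 0 0
1 0 1 0 0
1 0 1 0 0
0 0 1 0 0

After press 6 at (1,2):
0 0 1 1 0
1 1 0 1 0
1 0 0 0 0
1 0 1 0 0
0 0 1 0 0

After press 7 at (3,2):
0 0 1 1 0
1 1 0 1 0
1 0 1 0 0
1 1 0 1 0
0 0 0 0 0

Answer: 0 0 1 1 0
1 1 0 1 0
1 0 1 0 0
1 1 0 1 0
0 0 0 0 0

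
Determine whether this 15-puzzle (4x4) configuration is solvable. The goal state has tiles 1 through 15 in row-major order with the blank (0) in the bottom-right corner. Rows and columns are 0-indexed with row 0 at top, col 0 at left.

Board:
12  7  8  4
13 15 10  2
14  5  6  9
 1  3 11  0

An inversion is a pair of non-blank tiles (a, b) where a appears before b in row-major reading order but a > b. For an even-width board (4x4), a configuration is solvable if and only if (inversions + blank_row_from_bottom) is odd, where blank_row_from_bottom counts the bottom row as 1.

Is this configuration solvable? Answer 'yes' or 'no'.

Answer: yes

Derivation:
Inversions: 62
Blank is in row 3 (0-indexed from top), which is row 1 counting from the bottom (bottom = 1).
62 + 1 = 63, which is odd, so the puzzle is solvable.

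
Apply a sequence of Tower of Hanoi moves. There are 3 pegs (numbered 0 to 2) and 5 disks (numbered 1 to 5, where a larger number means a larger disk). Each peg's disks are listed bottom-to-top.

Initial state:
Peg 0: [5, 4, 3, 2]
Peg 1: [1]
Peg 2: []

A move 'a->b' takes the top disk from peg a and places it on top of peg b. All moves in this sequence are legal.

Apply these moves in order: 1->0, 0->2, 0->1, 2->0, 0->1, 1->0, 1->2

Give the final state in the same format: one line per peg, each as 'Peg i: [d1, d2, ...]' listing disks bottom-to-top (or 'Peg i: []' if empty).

Answer: Peg 0: [5, 4, 3, 1]
Peg 1: []
Peg 2: [2]

Derivation:
After move 1 (1->0):
Peg 0: [5, 4, 3, 2, 1]
Peg 1: []
Peg 2: []

After move 2 (0->2):
Peg 0: [5, 4, 3, 2]
Peg 1: []
Peg 2: [1]

After move 3 (0->1):
Peg 0: [5, 4, 3]
Peg 1: [2]
Peg 2: [1]

After move 4 (2->0):
Peg 0: [5, 4, 3, 1]
Peg 1: [2]
Peg 2: []

After move 5 (0->1):
Peg 0: [5, 4, 3]
Peg 1: [2, 1]
Peg 2: []

After move 6 (1->0):
Peg 0: [5, 4, 3, 1]
Peg 1: [2]
Peg 2: []

After move 7 (1->2):
Peg 0: [5, 4, 3, 1]
Peg 1: []
Peg 2: [2]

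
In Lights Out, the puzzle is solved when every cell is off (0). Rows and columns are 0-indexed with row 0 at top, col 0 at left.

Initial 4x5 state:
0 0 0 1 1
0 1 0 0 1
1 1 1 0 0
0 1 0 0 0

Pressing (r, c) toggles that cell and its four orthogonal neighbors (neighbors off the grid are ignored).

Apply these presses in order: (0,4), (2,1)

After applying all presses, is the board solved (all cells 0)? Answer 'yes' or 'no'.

Answer: yes

Derivation:
After press 1 at (0,4):
0 0 0 0 0
0 1 0 0 0
1 1 1 0 0
0 1 0 0 0

After press 2 at (2,1):
0 0 0 0 0
0 0 0 0 0
0 0 0 0 0
0 0 0 0 0

Lights still on: 0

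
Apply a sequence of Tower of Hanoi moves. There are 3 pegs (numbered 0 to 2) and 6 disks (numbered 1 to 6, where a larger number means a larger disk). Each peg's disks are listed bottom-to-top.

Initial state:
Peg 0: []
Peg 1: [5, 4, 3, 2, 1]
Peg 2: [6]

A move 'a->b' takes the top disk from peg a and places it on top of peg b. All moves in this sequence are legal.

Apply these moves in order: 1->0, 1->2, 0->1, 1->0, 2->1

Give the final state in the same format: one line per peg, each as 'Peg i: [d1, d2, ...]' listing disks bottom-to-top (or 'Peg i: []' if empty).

Answer: Peg 0: [1]
Peg 1: [5, 4, 3, 2]
Peg 2: [6]

Derivation:
After move 1 (1->0):
Peg 0: [1]
Peg 1: [5, 4, 3, 2]
Peg 2: [6]

After move 2 (1->2):
Peg 0: [1]
Peg 1: [5, 4, 3]
Peg 2: [6, 2]

After move 3 (0->1):
Peg 0: []
Peg 1: [5, 4, 3, 1]
Peg 2: [6, 2]

After move 4 (1->0):
Peg 0: [1]
Peg 1: [5, 4, 3]
Peg 2: [6, 2]

After move 5 (2->1):
Peg 0: [1]
Peg 1: [5, 4, 3, 2]
Peg 2: [6]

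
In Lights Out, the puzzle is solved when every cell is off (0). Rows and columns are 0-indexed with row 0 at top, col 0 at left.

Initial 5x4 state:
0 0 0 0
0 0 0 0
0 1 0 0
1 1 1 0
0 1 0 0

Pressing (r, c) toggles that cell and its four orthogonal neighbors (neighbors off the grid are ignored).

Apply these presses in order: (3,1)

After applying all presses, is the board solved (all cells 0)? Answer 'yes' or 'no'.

Answer: yes

Derivation:
After press 1 at (3,1):
0 0 0 0
0 0 0 0
0 0 0 0
0 0 0 0
0 0 0 0

Lights still on: 0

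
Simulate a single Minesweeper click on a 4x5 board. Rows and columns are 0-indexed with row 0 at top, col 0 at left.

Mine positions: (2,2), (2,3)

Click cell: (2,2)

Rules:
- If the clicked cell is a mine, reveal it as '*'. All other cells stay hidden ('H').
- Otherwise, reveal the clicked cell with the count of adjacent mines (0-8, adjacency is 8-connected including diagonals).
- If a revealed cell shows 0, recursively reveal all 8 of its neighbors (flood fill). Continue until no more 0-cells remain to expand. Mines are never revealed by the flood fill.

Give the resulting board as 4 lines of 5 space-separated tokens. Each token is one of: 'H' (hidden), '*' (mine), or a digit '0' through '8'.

H H H H H
H H H H H
H H * H H
H H H H H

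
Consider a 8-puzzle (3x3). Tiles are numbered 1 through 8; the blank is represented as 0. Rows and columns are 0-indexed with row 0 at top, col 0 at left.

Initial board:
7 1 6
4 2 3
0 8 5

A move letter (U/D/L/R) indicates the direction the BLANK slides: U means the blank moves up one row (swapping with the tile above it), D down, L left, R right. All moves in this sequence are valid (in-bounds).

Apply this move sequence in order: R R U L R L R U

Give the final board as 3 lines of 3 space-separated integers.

Answer: 7 1 0
4 2 6
8 5 3

Derivation:
After move 1 (R):
7 1 6
4 2 3
8 0 5

After move 2 (R):
7 1 6
4 2 3
8 5 0

After move 3 (U):
7 1 6
4 2 0
8 5 3

After move 4 (L):
7 1 6
4 0 2
8 5 3

After move 5 (R):
7 1 6
4 2 0
8 5 3

After move 6 (L):
7 1 6
4 0 2
8 5 3

After move 7 (R):
7 1 6
4 2 0
8 5 3

After move 8 (U):
7 1 0
4 2 6
8 5 3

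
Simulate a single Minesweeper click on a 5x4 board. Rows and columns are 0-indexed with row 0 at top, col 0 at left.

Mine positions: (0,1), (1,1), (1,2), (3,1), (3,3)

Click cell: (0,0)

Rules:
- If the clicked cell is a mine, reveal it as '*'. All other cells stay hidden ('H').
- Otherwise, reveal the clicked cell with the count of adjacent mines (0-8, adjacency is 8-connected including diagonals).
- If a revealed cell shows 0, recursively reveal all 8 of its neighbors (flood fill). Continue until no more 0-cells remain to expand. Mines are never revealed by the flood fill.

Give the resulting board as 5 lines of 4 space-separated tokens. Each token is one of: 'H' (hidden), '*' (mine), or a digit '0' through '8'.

2 H H H
H H H H
H H H H
H H H H
H H H H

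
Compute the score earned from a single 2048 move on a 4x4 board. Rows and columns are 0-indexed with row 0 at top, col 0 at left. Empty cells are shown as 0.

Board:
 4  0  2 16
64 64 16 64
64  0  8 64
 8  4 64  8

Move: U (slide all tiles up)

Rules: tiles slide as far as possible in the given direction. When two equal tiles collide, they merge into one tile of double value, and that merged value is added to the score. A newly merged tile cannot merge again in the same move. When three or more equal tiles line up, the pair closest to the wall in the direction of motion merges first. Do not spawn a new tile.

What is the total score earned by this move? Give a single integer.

Slide up:
col 0: [4, 64, 64, 8] -> [4, 128, 8, 0]  score +128 (running 128)
col 1: [0, 64, 0, 4] -> [64, 4, 0, 0]  score +0 (running 128)
col 2: [2, 16, 8, 64] -> [2, 16, 8, 64]  score +0 (running 128)
col 3: [16, 64, 64, 8] -> [16, 128, 8, 0]  score +128 (running 256)
Board after move:
  4  64   2  16
128   4  16 128
  8   0   8   8
  0   0  64   0

Answer: 256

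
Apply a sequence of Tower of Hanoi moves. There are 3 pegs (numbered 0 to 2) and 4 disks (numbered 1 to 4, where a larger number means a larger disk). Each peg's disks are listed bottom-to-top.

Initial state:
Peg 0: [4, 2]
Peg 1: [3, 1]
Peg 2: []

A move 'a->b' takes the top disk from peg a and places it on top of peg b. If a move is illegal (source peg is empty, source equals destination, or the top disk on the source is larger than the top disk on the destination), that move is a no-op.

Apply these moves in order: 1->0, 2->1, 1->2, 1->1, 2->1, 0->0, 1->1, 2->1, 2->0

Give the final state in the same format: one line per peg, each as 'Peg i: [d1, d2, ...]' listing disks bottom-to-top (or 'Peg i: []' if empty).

After move 1 (1->0):
Peg 0: [4, 2, 1]
Peg 1: [3]
Peg 2: []

After move 2 (2->1):
Peg 0: [4, 2, 1]
Peg 1: [3]
Peg 2: []

After move 3 (1->2):
Peg 0: [4, 2, 1]
Peg 1: []
Peg 2: [3]

After move 4 (1->1):
Peg 0: [4, 2, 1]
Peg 1: []
Peg 2: [3]

After move 5 (2->1):
Peg 0: [4, 2, 1]
Peg 1: [3]
Peg 2: []

After move 6 (0->0):
Peg 0: [4, 2, 1]
Peg 1: [3]
Peg 2: []

After move 7 (1->1):
Peg 0: [4, 2, 1]
Peg 1: [3]
Peg 2: []

After move 8 (2->1):
Peg 0: [4, 2, 1]
Peg 1: [3]
Peg 2: []

After move 9 (2->0):
Peg 0: [4, 2, 1]
Peg 1: [3]
Peg 2: []

Answer: Peg 0: [4, 2, 1]
Peg 1: [3]
Peg 2: []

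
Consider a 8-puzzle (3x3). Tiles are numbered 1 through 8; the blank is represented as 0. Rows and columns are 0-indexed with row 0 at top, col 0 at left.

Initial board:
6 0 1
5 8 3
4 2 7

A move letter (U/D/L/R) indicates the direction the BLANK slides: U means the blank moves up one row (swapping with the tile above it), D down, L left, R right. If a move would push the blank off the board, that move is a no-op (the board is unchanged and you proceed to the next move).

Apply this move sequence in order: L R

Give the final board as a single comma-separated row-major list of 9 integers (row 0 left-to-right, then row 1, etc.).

After move 1 (L):
0 6 1
5 8 3
4 2 7

After move 2 (R):
6 0 1
5 8 3
4 2 7

Answer: 6, 0, 1, 5, 8, 3, 4, 2, 7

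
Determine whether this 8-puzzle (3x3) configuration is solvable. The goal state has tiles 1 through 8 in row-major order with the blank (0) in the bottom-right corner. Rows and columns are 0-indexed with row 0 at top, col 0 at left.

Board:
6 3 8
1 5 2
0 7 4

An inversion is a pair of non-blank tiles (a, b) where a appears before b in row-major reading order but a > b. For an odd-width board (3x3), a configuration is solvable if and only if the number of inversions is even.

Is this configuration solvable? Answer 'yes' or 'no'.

Answer: no

Derivation:
Inversions (pairs i<j in row-major order where tile[i] > tile[j] > 0): 15
15 is odd, so the puzzle is not solvable.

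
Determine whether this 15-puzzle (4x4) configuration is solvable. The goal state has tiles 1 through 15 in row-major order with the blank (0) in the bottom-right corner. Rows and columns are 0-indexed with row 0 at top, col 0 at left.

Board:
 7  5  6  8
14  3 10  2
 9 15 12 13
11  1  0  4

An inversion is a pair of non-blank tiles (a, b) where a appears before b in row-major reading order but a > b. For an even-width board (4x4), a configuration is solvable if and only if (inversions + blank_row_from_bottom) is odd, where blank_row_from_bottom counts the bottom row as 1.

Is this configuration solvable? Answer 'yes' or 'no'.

Answer: no

Derivation:
Inversions: 49
Blank is in row 3 (0-indexed from top), which is row 1 counting from the bottom (bottom = 1).
49 + 1 = 50, which is even, so the puzzle is not solvable.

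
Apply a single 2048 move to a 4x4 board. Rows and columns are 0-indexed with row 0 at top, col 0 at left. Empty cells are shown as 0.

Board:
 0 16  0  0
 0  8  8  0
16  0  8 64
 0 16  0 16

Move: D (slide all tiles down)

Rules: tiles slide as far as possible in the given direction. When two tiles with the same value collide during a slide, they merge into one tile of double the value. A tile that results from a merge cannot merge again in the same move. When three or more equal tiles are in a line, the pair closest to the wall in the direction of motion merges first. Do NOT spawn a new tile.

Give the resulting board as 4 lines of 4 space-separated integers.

Slide down:
col 0: [0, 0, 16, 0] -> [0, 0, 0, 16]
col 1: [16, 8, 0, 16] -> [0, 16, 8, 16]
col 2: [0, 8, 8, 0] -> [0, 0, 0, 16]
col 3: [0, 0, 64, 16] -> [0, 0, 64, 16]

Answer:  0  0  0  0
 0 16  0  0
 0  8  0 64
16 16 16 16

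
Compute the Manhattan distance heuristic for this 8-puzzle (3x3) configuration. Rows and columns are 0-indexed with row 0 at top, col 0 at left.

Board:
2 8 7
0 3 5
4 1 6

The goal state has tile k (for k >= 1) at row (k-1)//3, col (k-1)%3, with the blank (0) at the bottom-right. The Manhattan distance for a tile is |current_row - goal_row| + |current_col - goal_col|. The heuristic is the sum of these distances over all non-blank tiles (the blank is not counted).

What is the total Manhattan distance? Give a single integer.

Tile 2: (0,0)->(0,1) = 1
Tile 8: (0,1)->(2,1) = 2
Tile 7: (0,2)->(2,0) = 4
Tile 3: (1,1)->(0,2) = 2
Tile 5: (1,2)->(1,1) = 1
Tile 4: (2,0)->(1,0) = 1
Tile 1: (2,1)->(0,0) = 3
Tile 6: (2,2)->(1,2) = 1
Sum: 1 + 2 + 4 + 2 + 1 + 1 + 3 + 1 = 15

Answer: 15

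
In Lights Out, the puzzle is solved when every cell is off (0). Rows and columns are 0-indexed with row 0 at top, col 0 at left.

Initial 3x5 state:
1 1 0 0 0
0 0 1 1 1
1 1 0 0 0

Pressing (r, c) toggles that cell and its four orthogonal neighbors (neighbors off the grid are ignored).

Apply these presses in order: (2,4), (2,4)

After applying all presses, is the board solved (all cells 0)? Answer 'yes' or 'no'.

After press 1 at (2,4):
1 1 0 0 0
0 0 1 1 0
1 1 0 1 1

After press 2 at (2,4):
1 1 0 0 0
0 0 1 1 1
1 1 0 0 0

Lights still on: 7

Answer: no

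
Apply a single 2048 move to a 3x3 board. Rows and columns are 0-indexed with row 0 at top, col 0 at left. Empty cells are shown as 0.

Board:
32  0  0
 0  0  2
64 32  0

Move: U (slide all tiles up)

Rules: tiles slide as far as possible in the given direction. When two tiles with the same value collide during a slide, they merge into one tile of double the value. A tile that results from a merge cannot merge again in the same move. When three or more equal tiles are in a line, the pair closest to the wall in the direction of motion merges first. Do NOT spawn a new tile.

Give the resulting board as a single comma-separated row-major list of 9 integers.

Answer: 32, 32, 2, 64, 0, 0, 0, 0, 0

Derivation:
Slide up:
col 0: [32, 0, 64] -> [32, 64, 0]
col 1: [0, 0, 32] -> [32, 0, 0]
col 2: [0, 2, 0] -> [2, 0, 0]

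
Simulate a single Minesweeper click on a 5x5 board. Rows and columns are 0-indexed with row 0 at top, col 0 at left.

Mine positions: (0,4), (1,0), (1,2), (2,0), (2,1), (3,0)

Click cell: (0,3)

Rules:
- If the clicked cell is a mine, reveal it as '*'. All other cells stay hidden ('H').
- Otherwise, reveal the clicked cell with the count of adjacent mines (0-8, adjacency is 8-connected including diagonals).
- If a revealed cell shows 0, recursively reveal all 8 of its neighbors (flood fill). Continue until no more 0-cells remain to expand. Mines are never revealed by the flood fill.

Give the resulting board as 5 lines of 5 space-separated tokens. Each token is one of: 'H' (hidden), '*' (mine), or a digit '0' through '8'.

H H H 2 H
H H H H H
H H H H H
H H H H H
H H H H H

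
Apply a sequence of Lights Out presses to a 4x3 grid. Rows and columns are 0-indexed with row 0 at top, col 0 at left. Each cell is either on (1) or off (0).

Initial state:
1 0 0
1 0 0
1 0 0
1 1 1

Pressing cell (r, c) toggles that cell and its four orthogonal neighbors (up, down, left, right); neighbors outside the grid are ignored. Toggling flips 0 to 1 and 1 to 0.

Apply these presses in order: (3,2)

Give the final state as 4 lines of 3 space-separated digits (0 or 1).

Answer: 1 0 0
1 0 0
1 0 1
1 0 0

Derivation:
After press 1 at (3,2):
1 0 0
1 0 0
1 0 1
1 0 0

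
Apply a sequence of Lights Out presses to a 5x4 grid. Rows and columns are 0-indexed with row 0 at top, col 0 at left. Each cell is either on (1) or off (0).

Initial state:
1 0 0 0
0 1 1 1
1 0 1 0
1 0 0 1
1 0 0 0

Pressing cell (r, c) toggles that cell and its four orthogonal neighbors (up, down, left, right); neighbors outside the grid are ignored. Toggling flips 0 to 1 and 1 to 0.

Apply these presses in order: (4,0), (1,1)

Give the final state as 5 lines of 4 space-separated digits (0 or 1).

Answer: 1 1 0 0
1 0 0 1
1 1 1 0
0 0 0 1
0 1 0 0

Derivation:
After press 1 at (4,0):
1 0 0 0
0 1 1 1
1 0 1 0
0 0 0 1
0 1 0 0

After press 2 at (1,1):
1 1 0 0
1 0 0 1
1 1 1 0
0 0 0 1
0 1 0 0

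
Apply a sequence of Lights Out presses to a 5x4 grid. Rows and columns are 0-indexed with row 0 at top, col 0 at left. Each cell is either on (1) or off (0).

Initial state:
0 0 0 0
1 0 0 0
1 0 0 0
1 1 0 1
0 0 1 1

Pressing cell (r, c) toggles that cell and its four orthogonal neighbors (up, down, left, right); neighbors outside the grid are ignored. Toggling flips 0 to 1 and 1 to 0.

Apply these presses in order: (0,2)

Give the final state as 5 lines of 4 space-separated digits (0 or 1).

Answer: 0 1 1 1
1 0 1 0
1 0 0 0
1 1 0 1
0 0 1 1

Derivation:
After press 1 at (0,2):
0 1 1 1
1 0 1 0
1 0 0 0
1 1 0 1
0 0 1 1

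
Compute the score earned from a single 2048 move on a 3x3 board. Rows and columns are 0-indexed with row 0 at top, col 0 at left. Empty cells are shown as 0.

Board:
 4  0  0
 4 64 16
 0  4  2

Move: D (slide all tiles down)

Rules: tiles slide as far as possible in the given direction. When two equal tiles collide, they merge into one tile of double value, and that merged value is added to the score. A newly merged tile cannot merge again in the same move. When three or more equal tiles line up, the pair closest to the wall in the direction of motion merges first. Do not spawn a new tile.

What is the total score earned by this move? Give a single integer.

Answer: 8

Derivation:
Slide down:
col 0: [4, 4, 0] -> [0, 0, 8]  score +8 (running 8)
col 1: [0, 64, 4] -> [0, 64, 4]  score +0 (running 8)
col 2: [0, 16, 2] -> [0, 16, 2]  score +0 (running 8)
Board after move:
 0  0  0
 0 64 16
 8  4  2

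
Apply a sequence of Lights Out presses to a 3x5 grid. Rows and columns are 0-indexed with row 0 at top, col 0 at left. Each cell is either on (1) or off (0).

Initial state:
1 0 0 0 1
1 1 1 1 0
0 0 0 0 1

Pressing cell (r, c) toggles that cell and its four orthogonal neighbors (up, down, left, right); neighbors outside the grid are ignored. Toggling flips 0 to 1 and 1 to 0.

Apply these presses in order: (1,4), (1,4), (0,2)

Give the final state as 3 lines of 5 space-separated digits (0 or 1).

After press 1 at (1,4):
1 0 0 0 0
1 1 1 0 1
0 0 0 0 0

After press 2 at (1,4):
1 0 0 0 1
1 1 1 1 0
0 0 0 0 1

After press 3 at (0,2):
1 1 1 1 1
1 1 0 1 0
0 0 0 0 1

Answer: 1 1 1 1 1
1 1 0 1 0
0 0 0 0 1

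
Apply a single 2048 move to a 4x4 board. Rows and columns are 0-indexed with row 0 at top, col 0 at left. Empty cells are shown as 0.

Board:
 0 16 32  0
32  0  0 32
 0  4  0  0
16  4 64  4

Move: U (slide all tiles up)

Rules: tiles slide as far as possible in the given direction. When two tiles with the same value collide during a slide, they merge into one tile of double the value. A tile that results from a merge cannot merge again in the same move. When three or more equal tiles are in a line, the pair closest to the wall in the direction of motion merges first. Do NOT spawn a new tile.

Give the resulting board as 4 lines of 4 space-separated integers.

Answer: 32 16 32 32
16  8 64  4
 0  0  0  0
 0  0  0  0

Derivation:
Slide up:
col 0: [0, 32, 0, 16] -> [32, 16, 0, 0]
col 1: [16, 0, 4, 4] -> [16, 8, 0, 0]
col 2: [32, 0, 0, 64] -> [32, 64, 0, 0]
col 3: [0, 32, 0, 4] -> [32, 4, 0, 0]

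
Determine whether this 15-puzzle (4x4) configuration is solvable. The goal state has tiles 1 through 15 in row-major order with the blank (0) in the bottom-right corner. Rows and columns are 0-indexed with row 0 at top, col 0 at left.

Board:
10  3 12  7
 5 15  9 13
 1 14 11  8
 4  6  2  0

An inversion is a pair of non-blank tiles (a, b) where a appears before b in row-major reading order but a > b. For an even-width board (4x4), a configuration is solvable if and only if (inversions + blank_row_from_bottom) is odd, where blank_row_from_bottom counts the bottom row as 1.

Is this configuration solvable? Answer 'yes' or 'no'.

Inversions: 62
Blank is in row 3 (0-indexed from top), which is row 1 counting from the bottom (bottom = 1).
62 + 1 = 63, which is odd, so the puzzle is solvable.

Answer: yes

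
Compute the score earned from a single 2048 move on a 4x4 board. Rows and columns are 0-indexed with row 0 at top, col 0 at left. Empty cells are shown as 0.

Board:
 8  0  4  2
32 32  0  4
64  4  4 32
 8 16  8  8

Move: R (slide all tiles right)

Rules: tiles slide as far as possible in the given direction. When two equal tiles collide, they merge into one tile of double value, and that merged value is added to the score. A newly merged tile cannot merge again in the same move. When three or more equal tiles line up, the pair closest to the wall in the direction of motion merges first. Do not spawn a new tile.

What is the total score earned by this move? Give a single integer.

Slide right:
row 0: [8, 0, 4, 2] -> [0, 8, 4, 2]  score +0 (running 0)
row 1: [32, 32, 0, 4] -> [0, 0, 64, 4]  score +64 (running 64)
row 2: [64, 4, 4, 32] -> [0, 64, 8, 32]  score +8 (running 72)
row 3: [8, 16, 8, 8] -> [0, 8, 16, 16]  score +16 (running 88)
Board after move:
 0  8  4  2
 0  0 64  4
 0 64  8 32
 0  8 16 16

Answer: 88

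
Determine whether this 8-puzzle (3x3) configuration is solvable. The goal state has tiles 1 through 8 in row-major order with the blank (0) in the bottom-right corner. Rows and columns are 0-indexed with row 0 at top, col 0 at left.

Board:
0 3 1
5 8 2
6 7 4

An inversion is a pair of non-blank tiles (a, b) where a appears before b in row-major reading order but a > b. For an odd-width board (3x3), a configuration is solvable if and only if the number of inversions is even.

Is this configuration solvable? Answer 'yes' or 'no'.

Answer: yes

Derivation:
Inversions (pairs i<j in row-major order where tile[i] > tile[j] > 0): 10
10 is even, so the puzzle is solvable.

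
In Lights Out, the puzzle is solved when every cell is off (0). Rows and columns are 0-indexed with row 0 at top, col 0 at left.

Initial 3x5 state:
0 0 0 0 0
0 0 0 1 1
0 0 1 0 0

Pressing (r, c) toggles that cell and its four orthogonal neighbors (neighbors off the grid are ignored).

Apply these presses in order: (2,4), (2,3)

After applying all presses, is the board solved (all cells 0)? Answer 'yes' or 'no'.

Answer: yes

Derivation:
After press 1 at (2,4):
0 0 0 0 0
0 0 0 1 0
0 0 1 1 1

After press 2 at (2,3):
0 0 0 0 0
0 0 0 0 0
0 0 0 0 0

Lights still on: 0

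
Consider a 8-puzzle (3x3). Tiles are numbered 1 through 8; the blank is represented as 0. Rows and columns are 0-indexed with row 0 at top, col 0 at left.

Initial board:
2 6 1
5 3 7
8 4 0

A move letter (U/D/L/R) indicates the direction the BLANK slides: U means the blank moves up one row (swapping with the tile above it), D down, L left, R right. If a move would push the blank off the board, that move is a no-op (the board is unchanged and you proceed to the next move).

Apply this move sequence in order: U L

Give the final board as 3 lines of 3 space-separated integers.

After move 1 (U):
2 6 1
5 3 0
8 4 7

After move 2 (L):
2 6 1
5 0 3
8 4 7

Answer: 2 6 1
5 0 3
8 4 7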